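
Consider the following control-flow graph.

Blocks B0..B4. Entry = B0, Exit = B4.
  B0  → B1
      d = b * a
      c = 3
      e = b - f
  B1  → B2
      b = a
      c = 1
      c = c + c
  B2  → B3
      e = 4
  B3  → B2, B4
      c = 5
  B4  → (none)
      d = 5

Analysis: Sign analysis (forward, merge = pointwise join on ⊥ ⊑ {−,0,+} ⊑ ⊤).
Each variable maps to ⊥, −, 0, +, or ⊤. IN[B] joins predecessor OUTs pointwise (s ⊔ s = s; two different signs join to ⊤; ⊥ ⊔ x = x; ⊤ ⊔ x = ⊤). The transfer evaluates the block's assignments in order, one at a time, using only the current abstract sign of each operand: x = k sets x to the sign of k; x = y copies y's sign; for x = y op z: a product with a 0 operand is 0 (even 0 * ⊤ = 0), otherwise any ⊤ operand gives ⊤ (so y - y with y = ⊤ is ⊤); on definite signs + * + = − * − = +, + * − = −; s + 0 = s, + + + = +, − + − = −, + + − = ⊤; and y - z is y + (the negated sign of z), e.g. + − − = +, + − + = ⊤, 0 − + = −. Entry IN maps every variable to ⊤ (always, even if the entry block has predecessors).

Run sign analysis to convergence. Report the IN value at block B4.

Per-block solution:
  B0: | IN=(all ⊤) | OUT={c:+; rest ⊤}
  B1: | IN={c:+; rest ⊤} | OUT={c:+; rest ⊤}
  B2: | IN={c:+; rest ⊤} | OUT={c:+, e:+; rest ⊤}
  B3: | IN={c:+, e:+; rest ⊤} | OUT={c:+, e:+; rest ⊤}
  B4: | IN={c:+, e:+; rest ⊤} | OUT={c:+, d:+, e:+; rest ⊤}

Merge at B4: IN[B4] = OUT[B3] = {a: ⊤, b: ⊤, c: +, d: ⊤, e: +, f: ⊤}

Answer: {a: ⊤, b: ⊤, c: +, d: ⊤, e: +, f: ⊤}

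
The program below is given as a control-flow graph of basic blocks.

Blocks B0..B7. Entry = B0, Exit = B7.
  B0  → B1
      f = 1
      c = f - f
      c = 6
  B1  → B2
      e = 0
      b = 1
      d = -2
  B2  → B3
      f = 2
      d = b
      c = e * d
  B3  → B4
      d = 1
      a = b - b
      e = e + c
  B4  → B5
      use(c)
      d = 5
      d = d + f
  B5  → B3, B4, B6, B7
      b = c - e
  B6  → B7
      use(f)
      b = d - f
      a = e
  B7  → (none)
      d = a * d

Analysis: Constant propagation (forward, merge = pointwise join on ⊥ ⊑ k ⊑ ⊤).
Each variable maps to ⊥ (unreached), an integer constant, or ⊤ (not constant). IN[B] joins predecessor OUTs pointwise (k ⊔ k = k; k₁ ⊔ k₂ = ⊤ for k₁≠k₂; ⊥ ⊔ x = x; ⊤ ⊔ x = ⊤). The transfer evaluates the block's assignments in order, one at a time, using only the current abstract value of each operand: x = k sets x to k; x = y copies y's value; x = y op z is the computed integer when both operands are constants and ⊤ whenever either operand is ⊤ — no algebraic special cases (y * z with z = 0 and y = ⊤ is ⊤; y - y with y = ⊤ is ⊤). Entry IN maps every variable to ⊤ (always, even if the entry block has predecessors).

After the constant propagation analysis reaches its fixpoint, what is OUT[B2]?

Per-block solution:
  B0: | IN=(all ⊤) | OUT={c:6, f:1; rest ⊤}
  B1: | IN={c:6, f:1; rest ⊤} | OUT={b:1, c:6, d:-2, e:0, f:1; rest ⊤}
  B2: | IN={b:1, c:6, d:-2, e:0, f:1; rest ⊤} | OUT={b:1, c:0, d:1, e:0, f:2; rest ⊤}
  B3: | IN={c:0, e:0, f:2; rest ⊤} | OUT={c:0, d:1, e:0, f:2; rest ⊤}
  B4: | IN={c:0, e:0, f:2; rest ⊤} | OUT={c:0, d:7, e:0, f:2; rest ⊤}
  B5: | IN={c:0, d:7, e:0, f:2; rest ⊤} | OUT={b:0, c:0, d:7, e:0, f:2; rest ⊤}
  B6: | IN={b:0, c:0, d:7, e:0, f:2; rest ⊤} | OUT={a:0, b:5, c:0, d:7, e:0, f:2; rest ⊤}
  B7: | IN={c:0, d:7, e:0, f:2; rest ⊤} | OUT={c:0, e:0, f:2; rest ⊤}

Merge at B2: IN[B2] = OUT[B1] = {a: ⊤, b: 1, c: 6, d: -2, e: 0, f: 1}
Applying B2's transfer function to that IN value gives OUT[B2] (row B2 above).

Answer: {a: ⊤, b: 1, c: 0, d: 1, e: 0, f: 2}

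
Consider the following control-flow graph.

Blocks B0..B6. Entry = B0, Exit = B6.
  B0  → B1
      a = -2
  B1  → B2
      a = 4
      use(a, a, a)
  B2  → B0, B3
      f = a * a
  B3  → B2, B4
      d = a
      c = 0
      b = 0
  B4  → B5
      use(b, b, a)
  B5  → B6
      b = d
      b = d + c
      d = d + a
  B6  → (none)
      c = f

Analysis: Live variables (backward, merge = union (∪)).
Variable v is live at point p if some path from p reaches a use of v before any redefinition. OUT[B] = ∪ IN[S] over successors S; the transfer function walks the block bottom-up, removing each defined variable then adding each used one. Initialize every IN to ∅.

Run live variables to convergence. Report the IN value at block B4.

Answer: {a, b, c, d, f}

Derivation:
Fixpoint table:
  B0: | IN={} | OUT={}
  B1: | IN={} | OUT={a}
  B2: | IN={a} | OUT={a, f}
  B3: | IN={a, f} | OUT={a, b, c, d, f}
  B4: | IN={a, b, c, d, f} | OUT={a, c, d, f}
  B5: | IN={a, c, d, f} | OUT={f}
  B6: | IN={f} | OUT={}

Merge at B4: OUT[B4] = IN[B5] = {a, c, d, f}
Applying B4's transfer function to that OUT value gives IN[B4] (row B4 above).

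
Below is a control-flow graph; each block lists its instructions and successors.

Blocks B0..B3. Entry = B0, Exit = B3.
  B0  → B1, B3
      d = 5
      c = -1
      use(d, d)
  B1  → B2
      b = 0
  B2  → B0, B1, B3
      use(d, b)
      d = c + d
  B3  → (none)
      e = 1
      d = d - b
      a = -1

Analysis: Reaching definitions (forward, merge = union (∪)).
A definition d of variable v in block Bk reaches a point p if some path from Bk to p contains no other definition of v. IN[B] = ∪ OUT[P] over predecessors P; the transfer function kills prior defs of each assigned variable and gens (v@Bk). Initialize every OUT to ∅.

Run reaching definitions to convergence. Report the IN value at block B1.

Converged values:
  B0:   IN={b@B1, c@B0, d@B2}   OUT={b@B1, c@B0, d@B0}
  B1:   IN={b@B1, c@B0, d@B0, d@B2}   OUT={b@B1, c@B0, d@B0, d@B2}
  B2:   IN={b@B1, c@B0, d@B0, d@B2}   OUT={b@B1, c@B0, d@B2}
  B3:   IN={b@B1, c@B0, d@B0, d@B2}   OUT={a@B3, b@B1, c@B0, d@B3, e@B3}

Merge at B1: IN[B1] = OUT[B0] ⊔ OUT[B2] = {b@B1, c@B0, d@B0, d@B2}

Answer: {b@B1, c@B0, d@B0, d@B2}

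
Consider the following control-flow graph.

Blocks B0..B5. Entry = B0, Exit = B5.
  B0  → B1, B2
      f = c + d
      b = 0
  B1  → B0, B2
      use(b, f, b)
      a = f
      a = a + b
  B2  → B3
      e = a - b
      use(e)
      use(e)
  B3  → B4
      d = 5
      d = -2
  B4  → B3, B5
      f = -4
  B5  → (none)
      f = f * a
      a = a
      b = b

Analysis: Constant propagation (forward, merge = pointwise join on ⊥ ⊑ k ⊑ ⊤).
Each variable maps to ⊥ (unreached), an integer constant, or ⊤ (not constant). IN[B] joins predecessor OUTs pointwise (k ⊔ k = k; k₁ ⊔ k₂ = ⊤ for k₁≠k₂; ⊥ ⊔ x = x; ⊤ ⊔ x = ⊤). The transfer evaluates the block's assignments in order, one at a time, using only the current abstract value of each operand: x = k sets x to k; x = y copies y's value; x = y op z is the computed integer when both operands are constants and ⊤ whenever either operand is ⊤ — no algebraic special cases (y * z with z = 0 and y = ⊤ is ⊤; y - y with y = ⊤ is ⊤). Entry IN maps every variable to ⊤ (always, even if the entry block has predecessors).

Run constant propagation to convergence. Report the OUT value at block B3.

Answer: {a: ⊤, b: 0, c: ⊤, d: -2, e: ⊤, f: ⊤}

Trace:
Per-block solution:
  B0:  IN=(all ⊤)  OUT={b:0; rest ⊤}
  B1:  IN={b:0; rest ⊤}  OUT={b:0; rest ⊤}
  B2:  IN={b:0; rest ⊤}  OUT={b:0; rest ⊤}
  B3:  IN={b:0; rest ⊤}  OUT={b:0, d:-2; rest ⊤}
  B4:  IN={b:0, d:-2; rest ⊤}  OUT={b:0, d:-2, f:-4; rest ⊤}
  B5:  IN={b:0, d:-2, f:-4; rest ⊤}  OUT={b:0, d:-2; rest ⊤}

Merge at B3: IN[B3] = OUT[B2] ⊔ OUT[B4] = {a: ⊤, b: 0, c: ⊤, d: ⊤, e: ⊤, f: ⊤}
Applying B3's transfer function to that IN value gives OUT[B3] (row B3 above).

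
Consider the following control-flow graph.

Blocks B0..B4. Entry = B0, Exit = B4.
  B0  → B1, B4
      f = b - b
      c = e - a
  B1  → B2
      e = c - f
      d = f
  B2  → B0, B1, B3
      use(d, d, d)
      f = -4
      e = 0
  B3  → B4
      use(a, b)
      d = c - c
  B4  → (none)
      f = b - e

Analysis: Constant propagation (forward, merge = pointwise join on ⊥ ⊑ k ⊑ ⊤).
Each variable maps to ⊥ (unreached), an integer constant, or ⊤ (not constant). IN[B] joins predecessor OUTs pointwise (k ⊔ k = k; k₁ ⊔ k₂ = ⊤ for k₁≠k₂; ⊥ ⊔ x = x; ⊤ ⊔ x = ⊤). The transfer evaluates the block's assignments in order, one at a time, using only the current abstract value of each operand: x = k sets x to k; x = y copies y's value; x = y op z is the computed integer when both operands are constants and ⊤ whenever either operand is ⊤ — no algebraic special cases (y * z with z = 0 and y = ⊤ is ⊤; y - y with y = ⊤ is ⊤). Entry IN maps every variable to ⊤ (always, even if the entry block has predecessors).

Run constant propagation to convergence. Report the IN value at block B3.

Answer: {a: ⊤, b: ⊤, c: ⊤, d: ⊤, e: 0, f: -4}

Working:
Converged values:
  B0:   IN=(all ⊤)   OUT=(all ⊤)
  B1:   IN=(all ⊤)   OUT=(all ⊤)
  B2:   IN=(all ⊤)   OUT={e:0, f:-4; rest ⊤}
  B3:   IN={e:0, f:-4; rest ⊤}   OUT={e:0, f:-4; rest ⊤}
  B4:   IN=(all ⊤)   OUT=(all ⊤)

Merge at B3: IN[B3] = OUT[B2] = {a: ⊤, b: ⊤, c: ⊤, d: ⊤, e: 0, f: -4}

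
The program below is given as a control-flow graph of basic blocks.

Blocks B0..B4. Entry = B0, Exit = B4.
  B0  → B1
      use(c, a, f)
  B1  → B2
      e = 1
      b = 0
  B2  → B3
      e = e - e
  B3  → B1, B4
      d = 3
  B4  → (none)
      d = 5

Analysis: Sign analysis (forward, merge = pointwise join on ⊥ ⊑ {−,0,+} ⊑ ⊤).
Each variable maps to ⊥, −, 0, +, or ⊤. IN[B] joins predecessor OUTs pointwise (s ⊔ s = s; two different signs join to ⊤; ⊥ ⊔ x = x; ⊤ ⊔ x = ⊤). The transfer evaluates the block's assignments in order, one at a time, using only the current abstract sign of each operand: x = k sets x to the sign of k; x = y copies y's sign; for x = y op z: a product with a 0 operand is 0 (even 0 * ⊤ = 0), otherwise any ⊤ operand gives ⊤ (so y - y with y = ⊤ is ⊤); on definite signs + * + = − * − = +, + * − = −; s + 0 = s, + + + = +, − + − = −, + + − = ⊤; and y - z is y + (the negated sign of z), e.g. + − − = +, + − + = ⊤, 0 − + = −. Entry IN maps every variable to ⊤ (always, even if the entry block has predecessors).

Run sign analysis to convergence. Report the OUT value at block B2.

Answer: {a: ⊤, b: 0, c: ⊤, d: ⊤, e: ⊤, f: ⊤}

Trace:
Fixpoint table:
  B0:  IN=(all ⊤)  OUT=(all ⊤)
  B1:  IN=(all ⊤)  OUT={b:0, e:+; rest ⊤}
  B2:  IN={b:0, e:+; rest ⊤}  OUT={b:0; rest ⊤}
  B3:  IN={b:0; rest ⊤}  OUT={b:0, d:+; rest ⊤}
  B4:  IN={b:0, d:+; rest ⊤}  OUT={b:0, d:+; rest ⊤}

Merge at B2: IN[B2] = OUT[B1] = {a: ⊤, b: 0, c: ⊤, d: ⊤, e: +, f: ⊤}
Applying B2's transfer function to that IN value gives OUT[B2] (row B2 above).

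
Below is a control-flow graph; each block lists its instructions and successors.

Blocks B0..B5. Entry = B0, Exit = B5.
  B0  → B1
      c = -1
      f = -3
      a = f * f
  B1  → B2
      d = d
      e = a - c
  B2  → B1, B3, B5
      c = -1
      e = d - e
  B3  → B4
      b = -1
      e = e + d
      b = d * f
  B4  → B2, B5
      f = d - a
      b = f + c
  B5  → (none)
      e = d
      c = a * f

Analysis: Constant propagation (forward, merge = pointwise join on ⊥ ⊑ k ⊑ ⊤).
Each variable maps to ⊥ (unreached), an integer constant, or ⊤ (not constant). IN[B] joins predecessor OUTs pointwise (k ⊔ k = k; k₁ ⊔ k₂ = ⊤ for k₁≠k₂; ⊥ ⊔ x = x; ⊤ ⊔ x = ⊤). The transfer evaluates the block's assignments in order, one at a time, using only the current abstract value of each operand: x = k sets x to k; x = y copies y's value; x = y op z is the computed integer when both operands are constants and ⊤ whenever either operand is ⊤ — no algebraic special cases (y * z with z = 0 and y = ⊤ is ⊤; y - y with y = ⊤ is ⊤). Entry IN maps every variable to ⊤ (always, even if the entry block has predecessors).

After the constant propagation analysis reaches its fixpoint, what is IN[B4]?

Answer: {a: 9, b: ⊤, c: -1, d: ⊤, e: ⊤, f: ⊤}

Working:
Converged values:
  B0:   IN=(all ⊤)   OUT={a:9, c:-1, f:-3; rest ⊤}
  B1:   IN={a:9, c:-1; rest ⊤}   OUT={a:9, c:-1, e:10; rest ⊤}
  B2:   IN={a:9, c:-1; rest ⊤}   OUT={a:9, c:-1; rest ⊤}
  B3:   IN={a:9, c:-1; rest ⊤}   OUT={a:9, c:-1; rest ⊤}
  B4:   IN={a:9, c:-1; rest ⊤}   OUT={a:9, c:-1; rest ⊤}
  B5:   IN={a:9, c:-1; rest ⊤}   OUT={a:9; rest ⊤}

Merge at B4: IN[B4] = OUT[B3] = {a: 9, b: ⊤, c: -1, d: ⊤, e: ⊤, f: ⊤}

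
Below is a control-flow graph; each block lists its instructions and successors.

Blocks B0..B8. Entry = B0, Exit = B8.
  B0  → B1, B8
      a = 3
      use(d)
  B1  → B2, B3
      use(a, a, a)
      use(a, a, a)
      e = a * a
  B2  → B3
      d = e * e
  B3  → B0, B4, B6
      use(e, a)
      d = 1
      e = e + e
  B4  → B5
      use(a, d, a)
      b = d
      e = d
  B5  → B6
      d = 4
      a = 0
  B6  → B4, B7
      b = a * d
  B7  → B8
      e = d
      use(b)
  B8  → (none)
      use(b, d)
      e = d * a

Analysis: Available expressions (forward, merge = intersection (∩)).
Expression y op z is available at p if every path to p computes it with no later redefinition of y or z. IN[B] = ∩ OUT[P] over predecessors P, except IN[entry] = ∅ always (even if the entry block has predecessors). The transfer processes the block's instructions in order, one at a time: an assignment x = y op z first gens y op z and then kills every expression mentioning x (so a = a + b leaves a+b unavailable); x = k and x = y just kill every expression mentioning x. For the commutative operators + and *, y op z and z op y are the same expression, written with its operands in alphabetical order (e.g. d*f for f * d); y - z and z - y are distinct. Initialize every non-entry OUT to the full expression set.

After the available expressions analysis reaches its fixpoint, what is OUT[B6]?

Converged values:
  B0: | IN={} | OUT={}
  B1: | IN={} | OUT={a*a}
  B2: | IN={a*a} | OUT={a*a, e*e}
  B3: | IN={a*a} | OUT={a*a}
  B4: | IN={} | OUT={}
  B5: | IN={} | OUT={}
  B6: | IN={} | OUT={a*d}
  B7: | IN={a*d} | OUT={a*d}
  B8: | IN={} | OUT={a*d}

Merge at B6: IN[B6] = OUT[B3] ∩ OUT[B5] = {}
Applying B6's transfer function to that IN value gives OUT[B6] (row B6 above).

Answer: {a*d}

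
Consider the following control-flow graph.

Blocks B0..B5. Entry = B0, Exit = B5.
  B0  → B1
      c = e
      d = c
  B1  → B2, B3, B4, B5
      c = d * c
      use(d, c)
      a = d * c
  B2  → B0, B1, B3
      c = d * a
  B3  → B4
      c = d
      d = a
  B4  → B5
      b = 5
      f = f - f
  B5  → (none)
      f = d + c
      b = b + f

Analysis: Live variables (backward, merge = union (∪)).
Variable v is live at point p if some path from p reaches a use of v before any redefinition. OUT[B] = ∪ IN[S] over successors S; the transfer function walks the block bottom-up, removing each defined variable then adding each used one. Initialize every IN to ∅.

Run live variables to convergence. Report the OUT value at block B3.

Converged values:
  B0:  IN={b, e, f}  OUT={b, c, d, e, f}
  B1:  IN={b, c, d, e, f}  OUT={a, b, c, d, e, f}
  B2:  IN={a, b, d, e, f}  OUT={a, b, c, d, e, f}
  B3:  IN={a, d, f}  OUT={c, d, f}
  B4:  IN={c, d, f}  OUT={b, c, d}
  B5:  IN={b, c, d}  OUT={}

Merge at B3: OUT[B3] = IN[B4] = {c, d, f}

Answer: {c, d, f}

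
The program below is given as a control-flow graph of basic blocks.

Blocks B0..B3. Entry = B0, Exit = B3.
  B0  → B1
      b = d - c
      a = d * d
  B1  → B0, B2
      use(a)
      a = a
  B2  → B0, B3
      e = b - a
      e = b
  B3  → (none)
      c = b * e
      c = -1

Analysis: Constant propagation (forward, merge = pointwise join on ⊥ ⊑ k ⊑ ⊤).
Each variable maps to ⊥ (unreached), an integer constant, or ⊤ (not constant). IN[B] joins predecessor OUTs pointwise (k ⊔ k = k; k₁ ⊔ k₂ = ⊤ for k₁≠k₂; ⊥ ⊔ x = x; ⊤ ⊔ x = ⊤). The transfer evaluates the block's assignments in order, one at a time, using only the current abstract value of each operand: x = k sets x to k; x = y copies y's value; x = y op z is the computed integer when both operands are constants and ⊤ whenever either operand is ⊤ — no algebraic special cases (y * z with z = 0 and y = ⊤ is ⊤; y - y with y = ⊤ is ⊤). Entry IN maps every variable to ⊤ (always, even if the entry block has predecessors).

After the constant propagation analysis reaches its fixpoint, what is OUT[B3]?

Answer: {a: ⊤, b: ⊤, c: -1, d: ⊤, e: ⊤, f: ⊤}

Working:
Per-block solution:
  B0: | IN=(all ⊤) | OUT=(all ⊤)
  B1: | IN=(all ⊤) | OUT=(all ⊤)
  B2: | IN=(all ⊤) | OUT=(all ⊤)
  B3: | IN=(all ⊤) | OUT={c:-1; rest ⊤}

Merge at B3: IN[B3] = OUT[B2] = {a: ⊤, b: ⊤, c: ⊤, d: ⊤, e: ⊤, f: ⊤}
Applying B3's transfer function to that IN value gives OUT[B3] (row B3 above).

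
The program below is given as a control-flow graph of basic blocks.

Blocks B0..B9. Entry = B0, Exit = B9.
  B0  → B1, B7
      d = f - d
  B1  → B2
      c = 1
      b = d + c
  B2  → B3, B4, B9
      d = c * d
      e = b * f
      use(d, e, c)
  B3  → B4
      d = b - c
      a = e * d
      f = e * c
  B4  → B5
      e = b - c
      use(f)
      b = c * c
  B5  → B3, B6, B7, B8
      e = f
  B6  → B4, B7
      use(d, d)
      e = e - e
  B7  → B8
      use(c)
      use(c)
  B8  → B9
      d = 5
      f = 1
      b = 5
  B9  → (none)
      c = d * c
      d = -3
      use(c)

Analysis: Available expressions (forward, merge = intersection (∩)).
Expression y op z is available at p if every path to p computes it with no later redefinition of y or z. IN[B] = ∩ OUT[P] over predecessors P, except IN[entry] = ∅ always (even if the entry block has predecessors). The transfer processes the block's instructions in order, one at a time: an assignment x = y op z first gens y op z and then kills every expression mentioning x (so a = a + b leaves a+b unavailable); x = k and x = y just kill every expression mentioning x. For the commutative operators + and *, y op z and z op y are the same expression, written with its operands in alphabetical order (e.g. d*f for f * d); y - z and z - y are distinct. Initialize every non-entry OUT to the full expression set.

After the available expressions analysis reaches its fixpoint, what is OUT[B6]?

Converged values:
  B0:  IN={}  OUT={}
  B1:  IN={}  OUT={c+d}
  B2:  IN={c+d}  OUT={b*f}
  B3:  IN={}  OUT={b-c, c*e, d*e}
  B4:  IN={}  OUT={c*c}
  B5:  IN={c*c}  OUT={c*c}
  B6:  IN={c*c}  OUT={c*c}
  B7:  IN={}  OUT={}
  B8:  IN={}  OUT={}
  B9:  IN={}  OUT={}

Merge at B6: IN[B6] = OUT[B5] = {c*c}
Applying B6's transfer function to that IN value gives OUT[B6] (row B6 above).

Answer: {c*c}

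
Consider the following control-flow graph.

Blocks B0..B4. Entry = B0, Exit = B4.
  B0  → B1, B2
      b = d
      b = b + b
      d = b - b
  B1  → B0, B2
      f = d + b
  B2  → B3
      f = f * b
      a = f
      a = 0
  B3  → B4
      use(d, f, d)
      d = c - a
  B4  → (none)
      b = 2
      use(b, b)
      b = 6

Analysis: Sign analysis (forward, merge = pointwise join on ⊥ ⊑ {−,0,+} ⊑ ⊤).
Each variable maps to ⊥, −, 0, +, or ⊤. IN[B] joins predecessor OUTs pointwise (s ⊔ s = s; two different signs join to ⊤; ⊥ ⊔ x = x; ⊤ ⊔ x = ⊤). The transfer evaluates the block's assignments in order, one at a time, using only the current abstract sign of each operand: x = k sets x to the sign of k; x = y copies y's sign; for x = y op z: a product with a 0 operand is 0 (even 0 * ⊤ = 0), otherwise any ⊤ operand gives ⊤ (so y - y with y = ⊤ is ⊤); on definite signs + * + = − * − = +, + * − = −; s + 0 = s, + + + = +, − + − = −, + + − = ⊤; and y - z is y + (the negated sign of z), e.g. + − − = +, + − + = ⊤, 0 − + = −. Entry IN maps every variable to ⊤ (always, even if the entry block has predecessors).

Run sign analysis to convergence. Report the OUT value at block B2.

Answer: {a: 0, b: ⊤, c: ⊤, d: ⊤, e: ⊤, f: ⊤}

Derivation:
Per-block solution:
  B0:   IN=(all ⊤)   OUT=(all ⊤)
  B1:   IN=(all ⊤)   OUT=(all ⊤)
  B2:   IN=(all ⊤)   OUT={a:0; rest ⊤}
  B3:   IN={a:0; rest ⊤}   OUT={a:0; rest ⊤}
  B4:   IN={a:0; rest ⊤}   OUT={a:0, b:+; rest ⊤}

Merge at B2: IN[B2] = OUT[B0] ⊔ OUT[B1] = {a: ⊤, b: ⊤, c: ⊤, d: ⊤, e: ⊤, f: ⊤}
Applying B2's transfer function to that IN value gives OUT[B2] (row B2 above).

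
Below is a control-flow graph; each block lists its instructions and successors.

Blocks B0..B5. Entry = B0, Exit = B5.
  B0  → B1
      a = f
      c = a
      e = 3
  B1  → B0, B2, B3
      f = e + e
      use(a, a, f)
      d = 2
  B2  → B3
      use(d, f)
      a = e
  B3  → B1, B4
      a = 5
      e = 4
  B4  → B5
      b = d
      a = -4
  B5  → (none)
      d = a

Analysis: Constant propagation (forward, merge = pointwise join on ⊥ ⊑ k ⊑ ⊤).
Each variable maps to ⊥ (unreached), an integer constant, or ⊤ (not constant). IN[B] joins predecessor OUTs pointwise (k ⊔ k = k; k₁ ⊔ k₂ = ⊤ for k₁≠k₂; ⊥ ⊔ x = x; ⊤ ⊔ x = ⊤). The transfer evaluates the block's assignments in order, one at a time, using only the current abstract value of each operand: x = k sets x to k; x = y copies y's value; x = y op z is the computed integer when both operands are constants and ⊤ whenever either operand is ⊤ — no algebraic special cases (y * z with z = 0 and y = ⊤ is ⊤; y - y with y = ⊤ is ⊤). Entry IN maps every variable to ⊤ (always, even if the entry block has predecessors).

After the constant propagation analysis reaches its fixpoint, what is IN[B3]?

Answer: {a: ⊤, b: ⊤, c: ⊤, d: 2, e: ⊤, f: ⊤}

Trace:
Fixpoint table:
  B0: | IN=(all ⊤) | OUT={e:3; rest ⊤}
  B1: | IN=(all ⊤) | OUT={d:2; rest ⊤}
  B2: | IN={d:2; rest ⊤} | OUT={d:2; rest ⊤}
  B3: | IN={d:2; rest ⊤} | OUT={a:5, d:2, e:4; rest ⊤}
  B4: | IN={a:5, d:2, e:4; rest ⊤} | OUT={a:-4, b:2, d:2, e:4; rest ⊤}
  B5: | IN={a:-4, b:2, d:2, e:4; rest ⊤} | OUT={a:-4, b:2, d:-4, e:4; rest ⊤}

Merge at B3: IN[B3] = OUT[B1] ⊔ OUT[B2] = {a: ⊤, b: ⊤, c: ⊤, d: 2, e: ⊤, f: ⊤}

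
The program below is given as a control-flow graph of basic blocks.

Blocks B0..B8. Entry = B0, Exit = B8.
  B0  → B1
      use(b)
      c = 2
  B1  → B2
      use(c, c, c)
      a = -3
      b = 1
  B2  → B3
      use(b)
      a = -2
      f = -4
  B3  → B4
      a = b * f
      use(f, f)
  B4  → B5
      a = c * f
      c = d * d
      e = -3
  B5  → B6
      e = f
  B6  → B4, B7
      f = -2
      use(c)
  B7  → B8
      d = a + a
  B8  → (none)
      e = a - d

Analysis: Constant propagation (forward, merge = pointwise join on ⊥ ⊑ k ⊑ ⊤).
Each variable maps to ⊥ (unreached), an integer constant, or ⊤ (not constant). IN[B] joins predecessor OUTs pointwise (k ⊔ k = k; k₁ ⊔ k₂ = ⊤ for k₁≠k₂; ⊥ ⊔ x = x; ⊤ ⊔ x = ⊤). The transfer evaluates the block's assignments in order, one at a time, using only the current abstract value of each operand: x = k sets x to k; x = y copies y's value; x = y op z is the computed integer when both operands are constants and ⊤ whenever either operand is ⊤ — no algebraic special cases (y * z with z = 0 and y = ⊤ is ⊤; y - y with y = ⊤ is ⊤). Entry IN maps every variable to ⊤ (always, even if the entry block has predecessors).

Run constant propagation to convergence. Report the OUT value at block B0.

Answer: {a: ⊤, b: ⊤, c: 2, d: ⊤, e: ⊤, f: ⊤}

Trace:
Per-block solution:
  B0:  IN=(all ⊤)  OUT={c:2; rest ⊤}
  B1:  IN={c:2; rest ⊤}  OUT={a:-3, b:1, c:2; rest ⊤}
  B2:  IN={a:-3, b:1, c:2; rest ⊤}  OUT={a:-2, b:1, c:2, f:-4; rest ⊤}
  B3:  IN={a:-2, b:1, c:2, f:-4; rest ⊤}  OUT={a:-4, b:1, c:2, f:-4; rest ⊤}
  B4:  IN={b:1; rest ⊤}  OUT={b:1, e:-3; rest ⊤}
  B5:  IN={b:1, e:-3; rest ⊤}  OUT={b:1; rest ⊤}
  B6:  IN={b:1; rest ⊤}  OUT={b:1, f:-2; rest ⊤}
  B7:  IN={b:1, f:-2; rest ⊤}  OUT={b:1, f:-2; rest ⊤}
  B8:  IN={b:1, f:-2; rest ⊤}  OUT={b:1, f:-2; rest ⊤}

B0 is the boundary node: IN[B0] = {a: ⊤, b: ⊤, c: ⊤, d: ⊤, e: ⊤, f: ⊤}
Applying B0's transfer function to that IN value gives OUT[B0] (row B0 above).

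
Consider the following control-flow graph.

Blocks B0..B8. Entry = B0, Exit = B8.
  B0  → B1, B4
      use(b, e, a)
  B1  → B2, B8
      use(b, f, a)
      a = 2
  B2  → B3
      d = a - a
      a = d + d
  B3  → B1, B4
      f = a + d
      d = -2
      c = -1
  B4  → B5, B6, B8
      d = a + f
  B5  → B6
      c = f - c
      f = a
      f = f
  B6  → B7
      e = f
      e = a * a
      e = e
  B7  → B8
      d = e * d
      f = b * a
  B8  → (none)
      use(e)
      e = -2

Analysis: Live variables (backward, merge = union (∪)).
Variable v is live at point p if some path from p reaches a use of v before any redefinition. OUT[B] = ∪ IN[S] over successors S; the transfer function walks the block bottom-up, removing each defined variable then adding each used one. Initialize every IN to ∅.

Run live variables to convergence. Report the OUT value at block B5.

Converged values:
  B0: | IN={a, b, c, e, f} | OUT={a, b, c, e, f}
  B1: | IN={a, b, e, f} | OUT={a, b, e}
  B2: | IN={a, b, e} | OUT={a, b, d, e}
  B3: | IN={a, b, d, e} | OUT={a, b, c, e, f}
  B4: | IN={a, b, c, e, f} | OUT={a, b, c, d, e, f}
  B5: | IN={a, b, c, d, f} | OUT={a, b, d, f}
  B6: | IN={a, b, d, f} | OUT={a, b, d, e}
  B7: | IN={a, b, d, e} | OUT={e}
  B8: | IN={e} | OUT={}

Merge at B5: OUT[B5] = IN[B6] = {a, b, d, f}

Answer: {a, b, d, f}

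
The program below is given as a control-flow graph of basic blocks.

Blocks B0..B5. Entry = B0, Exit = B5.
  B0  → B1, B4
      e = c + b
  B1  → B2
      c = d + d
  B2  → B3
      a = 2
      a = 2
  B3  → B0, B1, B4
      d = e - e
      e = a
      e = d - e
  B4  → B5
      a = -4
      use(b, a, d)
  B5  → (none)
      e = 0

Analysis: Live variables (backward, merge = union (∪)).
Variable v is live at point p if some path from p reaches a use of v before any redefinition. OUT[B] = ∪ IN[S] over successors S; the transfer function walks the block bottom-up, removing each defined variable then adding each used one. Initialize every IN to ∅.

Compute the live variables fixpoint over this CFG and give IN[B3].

Converged values:
  B0:   IN={b, c, d}   OUT={b, d, e}
  B1:   IN={b, d, e}   OUT={b, c, e}
  B2:   IN={b, c, e}   OUT={a, b, c, e}
  B3:   IN={a, b, c, e}   OUT={b, c, d, e}
  B4:   IN={b, d}   OUT={}
  B5:   IN={}   OUT={}

Merge at B3: OUT[B3] = IN[B0] ⊔ IN[B1] ⊔ IN[B4] = {b, c, d, e}
Applying B3's transfer function to that OUT value gives IN[B3] (row B3 above).

Answer: {a, b, c, e}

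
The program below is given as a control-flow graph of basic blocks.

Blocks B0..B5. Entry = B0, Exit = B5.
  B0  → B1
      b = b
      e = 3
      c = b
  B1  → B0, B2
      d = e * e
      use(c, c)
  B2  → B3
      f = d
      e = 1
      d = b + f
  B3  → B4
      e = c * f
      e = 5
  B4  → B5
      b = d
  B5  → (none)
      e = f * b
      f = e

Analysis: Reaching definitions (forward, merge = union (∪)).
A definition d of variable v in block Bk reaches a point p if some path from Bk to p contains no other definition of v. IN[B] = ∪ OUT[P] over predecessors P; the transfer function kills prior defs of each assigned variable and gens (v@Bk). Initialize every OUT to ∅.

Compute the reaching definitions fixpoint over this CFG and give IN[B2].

Answer: {b@B0, c@B0, d@B1, e@B0}

Trace:
Per-block solution:
  B0:   IN={b@B0, c@B0, d@B1, e@B0}   OUT={b@B0, c@B0, d@B1, e@B0}
  B1:   IN={b@B0, c@B0, d@B1, e@B0}   OUT={b@B0, c@B0, d@B1, e@B0}
  B2:   IN={b@B0, c@B0, d@B1, e@B0}   OUT={b@B0, c@B0, d@B2, e@B2, f@B2}
  B3:   IN={b@B0, c@B0, d@B2, e@B2, f@B2}   OUT={b@B0, c@B0, d@B2, e@B3, f@B2}
  B4:   IN={b@B0, c@B0, d@B2, e@B3, f@B2}   OUT={b@B4, c@B0, d@B2, e@B3, f@B2}
  B5:   IN={b@B4, c@B0, d@B2, e@B3, f@B2}   OUT={b@B4, c@B0, d@B2, e@B5, f@B5}

Merge at B2: IN[B2] = OUT[B1] = {b@B0, c@B0, d@B1, e@B0}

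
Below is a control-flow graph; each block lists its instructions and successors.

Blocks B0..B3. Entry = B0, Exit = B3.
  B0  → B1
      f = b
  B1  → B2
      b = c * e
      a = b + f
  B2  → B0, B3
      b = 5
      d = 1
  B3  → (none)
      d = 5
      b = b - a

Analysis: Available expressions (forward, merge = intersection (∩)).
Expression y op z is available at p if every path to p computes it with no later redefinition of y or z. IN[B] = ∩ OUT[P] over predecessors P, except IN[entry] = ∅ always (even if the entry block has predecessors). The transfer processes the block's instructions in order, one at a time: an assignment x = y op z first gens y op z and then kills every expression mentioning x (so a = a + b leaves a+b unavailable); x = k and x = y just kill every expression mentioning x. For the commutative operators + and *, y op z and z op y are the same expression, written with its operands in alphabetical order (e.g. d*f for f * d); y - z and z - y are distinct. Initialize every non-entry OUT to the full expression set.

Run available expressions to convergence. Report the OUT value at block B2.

Answer: {c*e}

Working:
Fixpoint table:
  B0:   IN={}   OUT={}
  B1:   IN={}   OUT={b+f, c*e}
  B2:   IN={b+f, c*e}   OUT={c*e}
  B3:   IN={c*e}   OUT={c*e}

Merge at B2: IN[B2] = OUT[B1] = {b+f, c*e}
Applying B2's transfer function to that IN value gives OUT[B2] (row B2 above).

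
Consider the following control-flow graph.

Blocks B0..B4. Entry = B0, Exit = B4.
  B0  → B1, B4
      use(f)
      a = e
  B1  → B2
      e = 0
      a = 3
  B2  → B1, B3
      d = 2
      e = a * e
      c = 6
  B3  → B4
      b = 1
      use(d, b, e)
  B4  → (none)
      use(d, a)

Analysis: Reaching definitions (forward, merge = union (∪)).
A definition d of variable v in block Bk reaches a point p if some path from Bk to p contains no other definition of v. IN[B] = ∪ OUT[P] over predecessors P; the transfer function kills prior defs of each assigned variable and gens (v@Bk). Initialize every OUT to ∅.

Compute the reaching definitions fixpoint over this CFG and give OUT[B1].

Converged values:
  B0: | IN={} | OUT={a@B0}
  B1: | IN={a@B0, a@B1, c@B2, d@B2, e@B2} | OUT={a@B1, c@B2, d@B2, e@B1}
  B2: | IN={a@B1, c@B2, d@B2, e@B1} | OUT={a@B1, c@B2, d@B2, e@B2}
  B3: | IN={a@B1, c@B2, d@B2, e@B2} | OUT={a@B1, b@B3, c@B2, d@B2, e@B2}
  B4: | IN={a@B0, a@B1, b@B3, c@B2, d@B2, e@B2} | OUT={a@B0, a@B1, b@B3, c@B2, d@B2, e@B2}

Merge at B1: IN[B1] = OUT[B0] ⊔ OUT[B2] = {a@B0, a@B1, c@B2, d@B2, e@B2}
Applying B1's transfer function to that IN value gives OUT[B1] (row B1 above).

Answer: {a@B1, c@B2, d@B2, e@B1}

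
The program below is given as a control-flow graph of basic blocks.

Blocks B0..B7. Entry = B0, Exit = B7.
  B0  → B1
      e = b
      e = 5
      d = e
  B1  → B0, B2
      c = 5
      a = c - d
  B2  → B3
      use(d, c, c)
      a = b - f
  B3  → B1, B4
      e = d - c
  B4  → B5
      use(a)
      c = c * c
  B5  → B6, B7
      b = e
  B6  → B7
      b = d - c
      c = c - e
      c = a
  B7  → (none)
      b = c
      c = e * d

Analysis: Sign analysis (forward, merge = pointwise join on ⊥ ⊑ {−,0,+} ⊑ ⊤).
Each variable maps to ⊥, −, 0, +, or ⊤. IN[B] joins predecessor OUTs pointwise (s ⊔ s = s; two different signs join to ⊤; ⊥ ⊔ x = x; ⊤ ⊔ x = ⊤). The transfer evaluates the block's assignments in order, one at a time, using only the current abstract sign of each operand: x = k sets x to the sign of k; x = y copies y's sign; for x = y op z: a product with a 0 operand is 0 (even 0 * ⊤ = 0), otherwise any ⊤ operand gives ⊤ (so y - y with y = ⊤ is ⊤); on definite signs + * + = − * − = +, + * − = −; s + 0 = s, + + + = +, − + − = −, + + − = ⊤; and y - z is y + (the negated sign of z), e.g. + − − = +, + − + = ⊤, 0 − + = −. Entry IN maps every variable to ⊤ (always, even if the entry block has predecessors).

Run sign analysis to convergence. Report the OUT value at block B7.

Fixpoint table:
  B0: | IN=(all ⊤) | OUT={d:+, e:+; rest ⊤}
  B1: | IN={d:+; rest ⊤} | OUT={c:+, d:+; rest ⊤}
  B2: | IN={c:+, d:+; rest ⊤} | OUT={c:+, d:+; rest ⊤}
  B3: | IN={c:+, d:+; rest ⊤} | OUT={c:+, d:+; rest ⊤}
  B4: | IN={c:+, d:+; rest ⊤} | OUT={c:+, d:+; rest ⊤}
  B5: | IN={c:+, d:+; rest ⊤} | OUT={c:+, d:+; rest ⊤}
  B6: | IN={c:+, d:+; rest ⊤} | OUT={d:+; rest ⊤}
  B7: | IN={d:+; rest ⊤} | OUT={d:+; rest ⊤}

Merge at B7: IN[B7] = OUT[B5] ⊔ OUT[B6] = {a: ⊤, b: ⊤, c: ⊤, d: +, e: ⊤, f: ⊤}
Applying B7's transfer function to that IN value gives OUT[B7] (row B7 above).

Answer: {a: ⊤, b: ⊤, c: ⊤, d: +, e: ⊤, f: ⊤}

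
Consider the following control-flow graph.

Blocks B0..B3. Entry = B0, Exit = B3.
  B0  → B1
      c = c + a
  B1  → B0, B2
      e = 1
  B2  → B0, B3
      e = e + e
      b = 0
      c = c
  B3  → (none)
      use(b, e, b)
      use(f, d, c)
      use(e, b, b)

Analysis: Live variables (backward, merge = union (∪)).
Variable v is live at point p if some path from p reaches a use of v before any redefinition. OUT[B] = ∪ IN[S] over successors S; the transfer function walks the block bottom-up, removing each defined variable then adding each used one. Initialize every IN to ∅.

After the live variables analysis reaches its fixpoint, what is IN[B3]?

Fixpoint table:
  B0:   IN={a, c, d, f}   OUT={a, c, d, f}
  B1:   IN={a, c, d, f}   OUT={a, c, d, e, f}
  B2:   IN={a, c, d, e, f}   OUT={a, b, c, d, e, f}
  B3:   IN={b, c, d, e, f}   OUT={}

B3 is the boundary node: OUT[B3] = {}
Applying B3's transfer function to that OUT value gives IN[B3] (row B3 above).

Answer: {b, c, d, e, f}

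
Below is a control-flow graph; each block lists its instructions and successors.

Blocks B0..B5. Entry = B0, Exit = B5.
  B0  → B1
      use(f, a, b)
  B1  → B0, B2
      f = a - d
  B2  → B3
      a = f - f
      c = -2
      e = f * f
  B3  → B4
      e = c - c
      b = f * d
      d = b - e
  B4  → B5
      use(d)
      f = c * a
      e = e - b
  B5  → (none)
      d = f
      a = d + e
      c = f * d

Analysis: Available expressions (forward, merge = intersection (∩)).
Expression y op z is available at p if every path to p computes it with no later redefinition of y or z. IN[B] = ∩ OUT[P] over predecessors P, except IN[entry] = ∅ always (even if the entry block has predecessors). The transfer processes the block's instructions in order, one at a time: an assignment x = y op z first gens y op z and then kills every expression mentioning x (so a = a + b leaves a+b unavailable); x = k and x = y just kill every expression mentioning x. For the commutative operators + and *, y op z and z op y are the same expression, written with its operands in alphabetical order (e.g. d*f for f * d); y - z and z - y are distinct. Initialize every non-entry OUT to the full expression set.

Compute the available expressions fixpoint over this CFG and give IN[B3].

Per-block solution:
  B0:   IN={}   OUT={}
  B1:   IN={}   OUT={a-d}
  B2:   IN={a-d}   OUT={f*f, f-f}
  B3:   IN={f*f, f-f}   OUT={b-e, c-c, f*f, f-f}
  B4:   IN={b-e, c-c, f*f, f-f}   OUT={a*c, c-c}
  B5:   IN={a*c, c-c}   OUT={d*f, d+e}

Merge at B3: IN[B3] = OUT[B2] = {f*f, f-f}

Answer: {f*f, f-f}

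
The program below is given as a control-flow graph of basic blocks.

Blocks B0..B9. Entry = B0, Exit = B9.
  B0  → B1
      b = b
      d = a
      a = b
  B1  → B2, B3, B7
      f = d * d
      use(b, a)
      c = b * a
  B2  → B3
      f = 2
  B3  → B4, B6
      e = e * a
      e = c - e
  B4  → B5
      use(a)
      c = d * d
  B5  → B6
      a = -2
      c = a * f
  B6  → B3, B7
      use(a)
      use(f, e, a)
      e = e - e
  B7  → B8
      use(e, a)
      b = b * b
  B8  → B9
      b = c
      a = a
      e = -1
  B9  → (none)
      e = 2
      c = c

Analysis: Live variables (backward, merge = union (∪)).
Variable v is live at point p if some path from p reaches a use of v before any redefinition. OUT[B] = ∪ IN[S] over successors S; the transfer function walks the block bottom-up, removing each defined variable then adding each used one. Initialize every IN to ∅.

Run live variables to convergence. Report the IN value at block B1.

Fixpoint table:
  B0: | IN={a, b, e} | OUT={a, b, d, e}
  B1: | IN={a, b, d, e} | OUT={a, b, c, d, e, f}
  B2: | IN={a, b, c, d, e} | OUT={a, b, c, d, e, f}
  B3: | IN={a, b, c, d, e, f} | OUT={a, b, c, d, e, f}
  B4: | IN={a, b, d, e, f} | OUT={b, d, e, f}
  B5: | IN={b, d, e, f} | OUT={a, b, c, d, e, f}
  B6: | IN={a, b, c, d, e, f} | OUT={a, b, c, d, e, f}
  B7: | IN={a, b, c, e} | OUT={a, c}
  B8: | IN={a, c} | OUT={c}
  B9: | IN={c} | OUT={}

Merge at B1: OUT[B1] = IN[B2] ⊔ IN[B3] ⊔ IN[B7] = {a, b, c, d, e, f}
Applying B1's transfer function to that OUT value gives IN[B1] (row B1 above).

Answer: {a, b, d, e}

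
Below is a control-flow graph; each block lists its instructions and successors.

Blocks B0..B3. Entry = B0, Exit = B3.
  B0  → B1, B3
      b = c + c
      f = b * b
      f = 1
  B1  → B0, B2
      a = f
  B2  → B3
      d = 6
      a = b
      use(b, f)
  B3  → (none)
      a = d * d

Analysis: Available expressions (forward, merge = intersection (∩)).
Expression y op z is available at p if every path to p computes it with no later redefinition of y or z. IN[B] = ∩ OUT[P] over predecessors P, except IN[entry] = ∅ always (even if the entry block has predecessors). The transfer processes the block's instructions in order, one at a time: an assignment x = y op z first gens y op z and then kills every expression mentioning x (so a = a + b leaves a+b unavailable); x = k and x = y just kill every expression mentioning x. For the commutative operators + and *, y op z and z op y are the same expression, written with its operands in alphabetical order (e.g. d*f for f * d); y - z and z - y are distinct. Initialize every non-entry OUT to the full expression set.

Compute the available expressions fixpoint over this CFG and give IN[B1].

Converged values:
  B0:   IN={}   OUT={b*b, c+c}
  B1:   IN={b*b, c+c}   OUT={b*b, c+c}
  B2:   IN={b*b, c+c}   OUT={b*b, c+c}
  B3:   IN={b*b, c+c}   OUT={b*b, c+c, d*d}

Merge at B1: IN[B1] = OUT[B0] = {b*b, c+c}

Answer: {b*b, c+c}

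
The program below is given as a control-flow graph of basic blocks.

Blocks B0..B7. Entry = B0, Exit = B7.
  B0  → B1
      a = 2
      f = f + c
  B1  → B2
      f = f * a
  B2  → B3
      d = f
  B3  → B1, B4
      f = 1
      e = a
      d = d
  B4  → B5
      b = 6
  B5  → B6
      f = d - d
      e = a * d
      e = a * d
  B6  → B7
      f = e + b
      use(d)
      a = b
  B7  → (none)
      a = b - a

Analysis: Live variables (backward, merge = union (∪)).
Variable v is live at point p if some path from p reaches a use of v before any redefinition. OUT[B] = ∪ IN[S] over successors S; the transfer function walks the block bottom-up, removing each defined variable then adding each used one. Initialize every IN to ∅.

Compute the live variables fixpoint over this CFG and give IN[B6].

Answer: {b, d, e}

Working:
Converged values:
  B0: | IN={c, f} | OUT={a, f}
  B1: | IN={a, f} | OUT={a, f}
  B2: | IN={a, f} | OUT={a, d}
  B3: | IN={a, d} | OUT={a, d, f}
  B4: | IN={a, d} | OUT={a, b, d}
  B5: | IN={a, b, d} | OUT={b, d, e}
  B6: | IN={b, d, e} | OUT={a, b}
  B7: | IN={a, b} | OUT={}

Merge at B6: OUT[B6] = IN[B7] = {a, b}
Applying B6's transfer function to that OUT value gives IN[B6] (row B6 above).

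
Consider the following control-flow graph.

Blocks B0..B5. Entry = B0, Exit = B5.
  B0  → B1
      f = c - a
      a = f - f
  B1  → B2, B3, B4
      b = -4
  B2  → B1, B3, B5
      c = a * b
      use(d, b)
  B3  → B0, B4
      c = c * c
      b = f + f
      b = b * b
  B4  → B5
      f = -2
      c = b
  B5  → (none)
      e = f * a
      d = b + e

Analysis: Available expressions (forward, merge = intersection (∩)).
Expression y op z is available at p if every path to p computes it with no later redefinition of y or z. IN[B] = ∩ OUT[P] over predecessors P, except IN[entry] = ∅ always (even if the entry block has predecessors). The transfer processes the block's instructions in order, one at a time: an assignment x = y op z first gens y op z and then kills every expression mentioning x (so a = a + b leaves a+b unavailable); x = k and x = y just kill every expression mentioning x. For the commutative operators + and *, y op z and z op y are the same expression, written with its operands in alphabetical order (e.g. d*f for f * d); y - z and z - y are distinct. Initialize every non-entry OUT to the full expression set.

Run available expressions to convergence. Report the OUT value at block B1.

Answer: {f-f}

Working:
Converged values:
  B0: | IN={} | OUT={f-f}
  B1: | IN={f-f} | OUT={f-f}
  B2: | IN={f-f} | OUT={a*b, f-f}
  B3: | IN={f-f} | OUT={f+f, f-f}
  B4: | IN={f-f} | OUT={}
  B5: | IN={} | OUT={a*f, b+e}

Merge at B1: IN[B1] = OUT[B0] ∩ OUT[B2] = {f-f}
Applying B1's transfer function to that IN value gives OUT[B1] (row B1 above).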